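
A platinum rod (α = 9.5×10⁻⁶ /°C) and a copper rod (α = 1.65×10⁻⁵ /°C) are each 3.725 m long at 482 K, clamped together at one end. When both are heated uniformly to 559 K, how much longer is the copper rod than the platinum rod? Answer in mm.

ΔT = 77 K
platinum: ΔL = 9.5×10⁻⁶ × 3.725 m × 77 = 2.7248×10⁻³ m = 2.7248 mm
copper: ΔL = 1.65×10⁻⁵ × 3.725 m × 77 = 4.7326×10⁻³ m = 4.7326 mm
difference = 4.7326 − 2.7248 = 2.0078 mm

2.01 mm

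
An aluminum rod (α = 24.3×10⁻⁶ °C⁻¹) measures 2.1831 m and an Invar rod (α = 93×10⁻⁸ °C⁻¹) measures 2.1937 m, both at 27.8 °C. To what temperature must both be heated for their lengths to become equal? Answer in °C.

L₁(1 + α₁ΔT) = L₂(1 + α₂ΔT) ⇒ ΔT = (L₂ − L₁)/(α₁L₁ − α₂L₂)
L₂ − L₁ = 2.1937 − 2.1831 = 1.06×10⁻² m
α₁L₁ − α₂L₂ = 24.3×10⁻⁶×2.1831 − 93×10⁻⁸×2.1937 = 5.1009189×10⁻⁵ m/K
ΔT = 1.06×10⁻² / 5.1009189×10⁻⁵ = 207.806 K
T = 27.8 + 207.806 = 235.606 °C

T = 235.6 °C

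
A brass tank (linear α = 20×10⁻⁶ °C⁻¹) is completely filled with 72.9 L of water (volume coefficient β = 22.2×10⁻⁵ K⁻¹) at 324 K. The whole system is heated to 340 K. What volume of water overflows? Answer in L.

0.189 L

The tank also expands: β_container ≈ 3α = 6.0×10⁻⁵ /K
Net overflow = V₀(β_liq − 3α_cont)ΔT
β − 3α = 2.22×10⁻⁴ − 6.0×10⁻⁵ = 1.62×10⁻⁴ /K; ΔT = 16 K
ΔV = 72.9 × 1.62×10⁻⁴ × 16 = 0.189 L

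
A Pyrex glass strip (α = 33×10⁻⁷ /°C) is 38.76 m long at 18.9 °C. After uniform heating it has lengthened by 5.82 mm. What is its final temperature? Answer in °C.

T = 64.4 °C

ΔL = αL₀ΔT ⇒ ΔT = ΔL / (αL₀)
ΔT = 5.82×10⁻³ m / (33×10⁻⁷ × 38.76 m) = 45.501 K
T = 18.9 + 45.501 = 64.401 °C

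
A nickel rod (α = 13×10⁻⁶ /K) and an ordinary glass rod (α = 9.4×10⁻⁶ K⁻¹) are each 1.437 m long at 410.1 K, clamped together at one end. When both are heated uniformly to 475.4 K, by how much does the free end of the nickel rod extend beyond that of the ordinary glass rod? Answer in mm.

0.338 mm

ΔT = 65.3 K
nickel: ΔL = 13×10⁻⁶ × 1.437 m × 65.3 = 1.2199×10⁻³ m = 1.2199 mm
ordinary glass: ΔL = 9.4×10⁻⁶ × 1.437 m × 65.3 = 8.8206×10⁻⁴ m = 0.88206 mm
difference = 1.2199 − 0.88206 = 0.33784 mm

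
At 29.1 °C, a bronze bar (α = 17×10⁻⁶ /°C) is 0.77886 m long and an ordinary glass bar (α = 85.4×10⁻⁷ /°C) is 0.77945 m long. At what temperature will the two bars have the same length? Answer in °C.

L₁(1 + α₁ΔT) = L₂(1 + α₂ΔT) ⇒ ΔT = (L₂ − L₁)/(α₁L₁ − α₂L₂)
L₂ − L₁ = 0.77945 − 0.77886 = 5.90×10⁻⁴ m
α₁L₁ − α₂L₂ = 17×10⁻⁶×0.77886 − 85.4×10⁻⁷×0.77945 = 6.584117×10⁻⁶ m/K
ΔT = 5.90×10⁻⁴ / 6.584117×10⁻⁶ = 89.610 K
T = 29.1 + 89.610 = 118.710 °C

T = 118.7 °C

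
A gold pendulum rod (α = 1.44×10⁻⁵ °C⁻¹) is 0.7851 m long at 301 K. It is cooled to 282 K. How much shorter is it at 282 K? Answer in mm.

|ΔT| = |282 − 301| = 19 K
ΔL = αL₀ΔT = (1.44×10⁻⁵)(0.7851)(19) = 2.15×10⁻⁴ m

ΔL = 0.215 mm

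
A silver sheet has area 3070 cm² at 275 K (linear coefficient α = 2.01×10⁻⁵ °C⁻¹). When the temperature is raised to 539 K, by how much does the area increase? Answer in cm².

ΔA = 32.6 cm²

Area coefficient ≈ 2α; |ΔT| = 264 K
ΔA = 2αA₀ΔT = 2(2.01×10⁻⁵)(3070)(264) = 32.6 cm²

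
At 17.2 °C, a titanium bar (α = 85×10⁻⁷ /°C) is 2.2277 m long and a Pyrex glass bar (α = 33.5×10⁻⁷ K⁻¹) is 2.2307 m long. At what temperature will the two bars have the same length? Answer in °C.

L₁(1 + α₁ΔT) = L₂(1 + α₂ΔT) ⇒ ΔT = (L₂ − L₁)/(α₁L₁ − α₂L₂)
L₂ − L₁ = 2.2307 − 2.2277 = 3.00×10⁻³ m
α₁L₁ − α₂L₂ = 85×10⁻⁷×2.2277 − 33.5×10⁻⁷×2.2307 = 1.1462605×10⁻⁵ m/K
ΔT = 3.00×10⁻³ / 1.1462605×10⁻⁵ = 261.721 K
T = 17.2 + 261.721 = 278.921 °C

T = 278.9 °C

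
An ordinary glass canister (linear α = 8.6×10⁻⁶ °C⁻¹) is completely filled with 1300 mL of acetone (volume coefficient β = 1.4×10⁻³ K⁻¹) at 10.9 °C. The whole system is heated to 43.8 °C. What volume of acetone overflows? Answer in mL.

58.8 mL

The canister also expands: β_container ≈ 3α = 2.58×10⁻⁵ /K
Net overflow = V₀(β_liq − 3α_cont)ΔT
β − 3α = 1.40×10⁻³ − 2.58×10⁻⁵ = 1.3742×10⁻³ /K; ΔT = 32.9 K
ΔV = 1300 × 1.3742×10⁻³ × 32.9 = 58.8 mL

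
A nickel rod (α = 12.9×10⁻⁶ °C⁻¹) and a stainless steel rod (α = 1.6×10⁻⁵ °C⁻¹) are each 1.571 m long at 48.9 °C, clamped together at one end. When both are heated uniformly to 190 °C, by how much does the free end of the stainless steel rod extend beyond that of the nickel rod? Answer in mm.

ΔT = 141.1 K
nickel: ΔL = 12.9×10⁻⁶ × 1.571 m × 141.1 = 2.8595×10⁻³ m = 2.8595 mm
stainless steel: ΔL = 1.6×10⁻⁵ × 1.571 m × 141.1 = 3.5467×10⁻³ m = 3.5467 mm
difference = 3.5467 − 2.8595 = 0.6872 mm

0.687 mm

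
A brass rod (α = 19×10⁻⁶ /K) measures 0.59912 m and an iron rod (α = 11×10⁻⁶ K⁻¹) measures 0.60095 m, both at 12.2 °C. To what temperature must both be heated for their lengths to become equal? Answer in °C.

Equal length when α₁L₁ΔT − α₂L₂ΔT = L₂ − L₁ = 1.83×10⁻³ m
α₁L₁ = 1.138328×10⁻⁵, α₂L₂ = 6.61045×10⁻⁶ → Δ(αL) = 4.77283×10⁻⁶ m/K
ΔT = 1.83×10⁻³ / 4.77283×10⁻⁶ = 383.420 K, so T = 12.2 + 383.420 = 395.620 °C

T = 395.6 °C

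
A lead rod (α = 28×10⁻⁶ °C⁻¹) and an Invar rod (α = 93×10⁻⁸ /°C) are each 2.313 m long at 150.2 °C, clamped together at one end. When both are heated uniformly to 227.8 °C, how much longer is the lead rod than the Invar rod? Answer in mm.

ΔT = 77.6 K
lead: ΔL = 28×10⁻⁶ × 2.313 m × 77.6 = 5.0257×10⁻³ m = 5.0257 mm
Invar: ΔL = 93×10⁻⁸ × 2.313 m × 77.6 = 1.6692×10⁻⁴ m = 0.16692 mm
difference = 5.0257 − 0.16692 = 4.85878 mm

4.86 mm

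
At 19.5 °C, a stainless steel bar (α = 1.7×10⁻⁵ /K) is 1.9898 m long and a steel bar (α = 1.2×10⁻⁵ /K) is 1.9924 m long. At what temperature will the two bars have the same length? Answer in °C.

T = 281.7 °C

L₁(1 + α₁ΔT) = L₂(1 + α₂ΔT) ⇒ ΔT = (L₂ − L₁)/(α₁L₁ − α₂L₂)
L₂ − L₁ = 1.9924 − 1.9898 = 2.60×10⁻³ m
α₁L₁ − α₂L₂ = 1.7×10⁻⁵×1.9898 − 1.2×10⁻⁵×1.9924 = 9.9178×10⁻⁶ m/K
ΔT = 2.60×10⁻³ / 9.9178×10⁻⁶ = 262.155 K
T = 19.5 + 262.155 = 281.655 °C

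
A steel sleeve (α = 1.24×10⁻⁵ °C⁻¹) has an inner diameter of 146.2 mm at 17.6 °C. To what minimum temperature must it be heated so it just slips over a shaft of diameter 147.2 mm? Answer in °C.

Required Δd = 147.2 − 146.2 = 1.0 mm
Δd = αd₀ΔT ⇒ ΔT = Δd/(αd₀) = 1.0 / (1.24×10⁻⁵ × 146.2) = 551.61 K
T_min = 17.6 + 551.61 = 569.21 °C

T = 569 °C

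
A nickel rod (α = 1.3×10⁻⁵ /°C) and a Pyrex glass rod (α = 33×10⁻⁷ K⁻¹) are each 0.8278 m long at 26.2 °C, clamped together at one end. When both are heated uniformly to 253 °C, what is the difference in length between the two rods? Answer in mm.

ΔT = 226.8 K
nickel: ΔL = 1.3×10⁻⁵ × 0.8278 m × 226.8 = 2.4407×10⁻³ m = 2.4407 mm
Pyrex glass: ΔL = 33×10⁻⁷ × 0.8278 m × 226.8 = 6.1956×10⁻⁴ m = 0.61956 mm
difference = 2.4407 − 0.61956 = 1.82114 mm

1.82 mm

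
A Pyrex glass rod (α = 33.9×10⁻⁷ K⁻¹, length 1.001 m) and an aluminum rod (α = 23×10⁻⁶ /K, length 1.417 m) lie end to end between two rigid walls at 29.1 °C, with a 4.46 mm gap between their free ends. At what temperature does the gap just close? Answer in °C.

α₁L₁ = 3.39339×10⁻⁶ m/K, α₂L₂ = 3.2591×10⁻⁵ m/K → total 3.598439×10⁻⁵ m/K
ΔT = g/(α₁L₁+α₂L₂) = 4.46×10⁻³ / 3.598439×10⁻⁵ = 123.94 K
T = 29.1 + 123.94 = 153.04 °C

T = 153 °C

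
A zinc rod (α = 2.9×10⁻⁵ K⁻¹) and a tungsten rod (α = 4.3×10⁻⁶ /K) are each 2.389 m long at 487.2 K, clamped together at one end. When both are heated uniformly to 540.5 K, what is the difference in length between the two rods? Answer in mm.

ΔT = 53.3 K
zinc: ΔL = 2.9×10⁻⁵ × 2.389 m × 53.3 = 3.6927×10⁻³ m = 3.6927 mm
tungsten: ΔL = 4.3×10⁻⁶ × 2.389 m × 53.3 = 5.4753×10⁻⁴ m = 0.54753 mm
difference = 3.6927 − 0.54753 = 3.14517 mm

3.15 mm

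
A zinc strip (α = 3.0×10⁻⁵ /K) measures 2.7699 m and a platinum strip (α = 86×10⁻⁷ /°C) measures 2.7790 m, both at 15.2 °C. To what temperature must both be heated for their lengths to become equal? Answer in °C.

T = 168.9 °C

L₁(1 + α₁ΔT) = L₂(1 + α₂ΔT) ⇒ ΔT = (L₂ − L₁)/(α₁L₁ − α₂L₂)
L₂ − L₁ = 2.7790 − 2.7699 = 9.10×10⁻³ m
α₁L₁ − α₂L₂ = 3.0×10⁻⁵×2.7699 − 86×10⁻⁷×2.7790 = 5.91976×10⁻⁵ m/K
ΔT = 9.10×10⁻³ / 5.91976×10⁻⁵ = 153.722 K
T = 15.2 + 153.722 = 168.922 °C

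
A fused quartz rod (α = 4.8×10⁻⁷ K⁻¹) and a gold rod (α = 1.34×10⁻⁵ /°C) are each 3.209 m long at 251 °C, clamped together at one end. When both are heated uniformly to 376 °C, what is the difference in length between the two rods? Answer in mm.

ΔT = 125 K
fused quartz: ΔL = 4.8×10⁻⁷ × 3.209 m × 125 = 1.9254×10⁻⁴ m = 0.19254 mm
gold: ΔL = 1.34×10⁻⁵ × 3.209 m × 125 = 5.3751×10⁻³ m = 5.3751 mm
difference = 5.3751 − 0.19254 = 5.18256 mm

5.18 mm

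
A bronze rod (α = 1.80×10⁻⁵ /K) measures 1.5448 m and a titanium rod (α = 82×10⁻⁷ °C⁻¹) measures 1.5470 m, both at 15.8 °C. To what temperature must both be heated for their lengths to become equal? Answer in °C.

Equal length when α₁L₁ΔT − α₂L₂ΔT = L₂ − L₁ = 2.20×10⁻³ m
α₁L₁ = 2.78064×10⁻⁵, α₂L₂ = 1.26854×10⁻⁵ → Δ(αL) = 1.5121×10⁻⁵ m/K
ΔT = 2.20×10⁻³ / 1.5121×10⁻⁵ = 145.493 K, so T = 15.8 + 145.493 = 161.293 °C

T = 161.3 °C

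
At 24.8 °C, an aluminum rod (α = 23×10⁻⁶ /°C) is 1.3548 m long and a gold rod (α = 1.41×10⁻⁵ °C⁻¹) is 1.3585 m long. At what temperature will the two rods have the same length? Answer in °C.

L₁(1 + α₁ΔT) = L₂(1 + α₂ΔT) ⇒ ΔT = (L₂ − L₁)/(α₁L₁ − α₂L₂)
L₂ − L₁ = 1.3585 − 1.3548 = 3.70×10⁻³ m
α₁L₁ − α₂L₂ = 23×10⁻⁶×1.3548 − 1.41×10⁻⁵×1.3585 = 1.200555×10⁻⁵ m/K
ΔT = 3.70×10⁻³ / 1.200555×10⁻⁵ = 308.191 K
T = 24.8 + 308.191 = 332.991 °C

T = 333.0 °C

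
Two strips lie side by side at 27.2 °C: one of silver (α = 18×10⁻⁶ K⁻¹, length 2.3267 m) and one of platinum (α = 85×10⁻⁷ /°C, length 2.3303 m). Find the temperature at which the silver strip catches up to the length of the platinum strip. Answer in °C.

T = 190.3 °C

L₁(1 + α₁ΔT) = L₂(1 + α₂ΔT) ⇒ ΔT = (L₂ − L₁)/(α₁L₁ − α₂L₂)
L₂ − L₁ = 2.3303 − 2.3267 = 3.60×10⁻³ m
α₁L₁ − α₂L₂ = 18×10⁻⁶×2.3267 − 85×10⁻⁷×2.3303 = 2.207305×10⁻⁵ m/K
ΔT = 3.60×10⁻³ / 2.207305×10⁻⁵ = 163.095 K
T = 27.2 + 163.095 = 190.295 °C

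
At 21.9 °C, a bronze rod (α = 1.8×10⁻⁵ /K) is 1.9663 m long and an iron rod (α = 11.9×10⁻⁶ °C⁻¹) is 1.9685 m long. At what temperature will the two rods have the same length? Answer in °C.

T = 205.7 °C

Equal length when α₁L₁ΔT − α₂L₂ΔT = L₂ − L₁ = 2.20×10⁻³ m
α₁L₁ = 3.53934×10⁻⁵, α₂L₂ = 2.342515×10⁻⁵ → Δ(αL) = 1.196825×10⁻⁵ m/K
ΔT = 2.20×10⁻³ / 1.196825×10⁻⁵ = 183.820 K, so T = 21.9 + 183.820 = 205.720 °C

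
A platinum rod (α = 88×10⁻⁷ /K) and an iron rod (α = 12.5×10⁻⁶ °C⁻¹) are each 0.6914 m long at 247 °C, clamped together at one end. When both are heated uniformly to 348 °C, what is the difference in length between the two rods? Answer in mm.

0.258 mm

ΔT = 101 K
platinum: ΔL = 88×10⁻⁷ × 0.6914 m × 101 = 6.1452×10⁻⁴ m = 0.61452 mm
iron: ΔL = 12.5×10⁻⁶ × 0.6914 m × 101 = 8.7289×10⁻⁴ m = 0.87289 mm
difference = 0.87289 − 0.61452 = 0.25837 mm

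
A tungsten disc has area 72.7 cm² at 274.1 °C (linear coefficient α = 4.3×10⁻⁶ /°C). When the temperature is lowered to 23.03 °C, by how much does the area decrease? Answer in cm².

ΔA = 0.157 cm²

Area coefficient ≈ 2α; |ΔT| = 251.07 K
ΔA = 2αA₀ΔT = 2(4.3×10⁻⁶)(72.7)(251.07) = 0.157 cm²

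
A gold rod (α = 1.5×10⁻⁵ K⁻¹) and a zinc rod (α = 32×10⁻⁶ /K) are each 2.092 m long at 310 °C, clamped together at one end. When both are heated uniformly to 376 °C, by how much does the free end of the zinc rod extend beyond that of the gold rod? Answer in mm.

2.35 mm

ΔT = 66 K
gold: ΔL = 1.5×10⁻⁵ × 2.092 m × 66 = 2.0711×10⁻³ m = 2.0711 mm
zinc: ΔL = 32×10⁻⁶ × 2.092 m × 66 = 4.4183×10⁻³ m = 4.4183 mm
difference = 4.4183 − 2.0711 = 2.3472 mm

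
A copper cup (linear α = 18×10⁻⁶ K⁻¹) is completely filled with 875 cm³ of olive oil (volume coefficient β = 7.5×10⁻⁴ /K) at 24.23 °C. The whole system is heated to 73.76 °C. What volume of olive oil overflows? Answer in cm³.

30.2 cm³

The cup also expands: β_container ≈ 3α = 5.4×10⁻⁵ /K
Net overflow = V₀(β_liq − 3α_cont)ΔT
β − 3α = 7.50×10⁻⁴ − 5.4×10⁻⁵ = 6.96×10⁻⁴ /K; ΔT = 49.53 K
ΔV = 875 × 6.96×10⁻⁴ × 49.53 = 30.2 cm³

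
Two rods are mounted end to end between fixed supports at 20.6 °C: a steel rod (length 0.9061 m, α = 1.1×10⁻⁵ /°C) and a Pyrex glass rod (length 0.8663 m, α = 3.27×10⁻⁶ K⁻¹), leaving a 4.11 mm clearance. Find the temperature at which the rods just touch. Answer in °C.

Gap closes when ΔL₁ + ΔL₂ = 4.11 mm = 4.11×10⁻³ m
(α₁L₁ + α₂L₂)ΔT = g
α₁L₁ + α₂L₂ = 1.1×10⁻⁵×0.9061 + 3.27×10⁻⁶×0.8663 = 1.2799901×10⁻⁵ m/K
ΔT = 4.11×10⁻³ / 1.2799901×10⁻⁵ = 321.10 K
T = 20.6 + 321.10 = 341.70 °C

T = 342 °C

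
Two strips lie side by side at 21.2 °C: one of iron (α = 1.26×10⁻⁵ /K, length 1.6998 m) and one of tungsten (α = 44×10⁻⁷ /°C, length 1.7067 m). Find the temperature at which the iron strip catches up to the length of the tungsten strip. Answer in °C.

L₁(1 + α₁ΔT) = L₂(1 + α₂ΔT) ⇒ ΔT = (L₂ − L₁)/(α₁L₁ − α₂L₂)
L₂ − L₁ = 1.7067 − 1.6998 = 6.90×10⁻³ m
α₁L₁ − α₂L₂ = 1.26×10⁻⁵×1.6998 − 44×10⁻⁷×1.7067 = 1.3908×10⁻⁵ m/K
ΔT = 6.90×10⁻³ / 1.3908×10⁻⁵ = 496.117 K
T = 21.2 + 496.117 = 517.317 °C

T = 517.3 °C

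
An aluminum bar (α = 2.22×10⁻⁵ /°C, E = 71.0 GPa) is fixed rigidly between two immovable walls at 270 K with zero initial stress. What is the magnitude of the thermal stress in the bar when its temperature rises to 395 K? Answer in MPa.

σ = 197 MPa

Fully constrained: the free strain ε = αΔT is blocked, so σ = Eε = EαΔT.
|ΔT| = 125 K
σ = 71.0×10⁹ × 2.22×10⁻⁵ × 125 = 1.97×10⁸ Pa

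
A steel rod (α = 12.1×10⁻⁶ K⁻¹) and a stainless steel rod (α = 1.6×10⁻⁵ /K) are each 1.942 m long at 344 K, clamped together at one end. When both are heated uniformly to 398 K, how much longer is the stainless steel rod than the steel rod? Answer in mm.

ΔT = 54 K
steel: ΔL = 12.1×10⁻⁶ × 1.942 m × 54 = 1.2689×10⁻³ m = 1.2689 mm
stainless steel: ΔL = 1.6×10⁻⁵ × 1.942 m × 54 = 1.6779×10⁻³ m = 1.6779 mm
difference = 1.6779 − 1.2689 = 0.4090 mm

0.409 mm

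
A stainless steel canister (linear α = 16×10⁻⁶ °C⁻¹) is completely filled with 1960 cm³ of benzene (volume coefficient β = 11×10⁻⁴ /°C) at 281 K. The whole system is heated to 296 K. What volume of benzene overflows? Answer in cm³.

30.9 cm³

The canister also expands: β_container ≈ 3α = 4.8×10⁻⁵ /K
Net overflow = V₀(β_liq − 3α_cont)ΔT
β − 3α = 1.10×10⁻³ − 4.8×10⁻⁵ = 1.052×10⁻³ /K; ΔT = 15 K
ΔV = 1960 × 1.052×10⁻³ × 15 = 30.9 cm³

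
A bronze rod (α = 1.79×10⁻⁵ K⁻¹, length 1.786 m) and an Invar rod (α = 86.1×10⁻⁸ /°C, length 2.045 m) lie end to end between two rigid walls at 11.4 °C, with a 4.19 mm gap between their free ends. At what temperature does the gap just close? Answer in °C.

α₁L₁ = 3.19694×10⁻⁵ m/K, α₂L₂ = 1.760745×10⁻⁶ m/K → total 3.3730145×10⁻⁵ m/K
ΔT = g/(α₁L₁+α₂L₂) = 4.19×10⁻³ / 3.3730145×10⁻⁵ = 124.22 K
T = 11.4 + 124.22 = 135.62 °C

T = 136 °C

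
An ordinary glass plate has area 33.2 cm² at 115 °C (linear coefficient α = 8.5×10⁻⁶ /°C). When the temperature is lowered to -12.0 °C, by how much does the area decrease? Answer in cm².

Area coefficient ≈ 2α; |ΔT| = 127.0 K
ΔA = 2αA₀ΔT = 2(8.5×10⁻⁶)(33.2)(127.0) = 0.0717 cm²

ΔA = 0.0717 cm²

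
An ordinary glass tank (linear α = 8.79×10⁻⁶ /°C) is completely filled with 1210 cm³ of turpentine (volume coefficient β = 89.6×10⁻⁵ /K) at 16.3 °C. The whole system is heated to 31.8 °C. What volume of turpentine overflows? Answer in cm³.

16.3 cm³

The tank also expands: β_container ≈ 3α = 2.637×10⁻⁵ /K
Net overflow = V₀(β_liq − 3α_cont)ΔT
β − 3α = 8.96×10⁻⁴ − 2.637×10⁻⁵ = 8.6963×10⁻⁴ /K; ΔT = 15.5 K
ΔV = 1210 × 8.6963×10⁻⁴ × 15.5 = 16.3 cm³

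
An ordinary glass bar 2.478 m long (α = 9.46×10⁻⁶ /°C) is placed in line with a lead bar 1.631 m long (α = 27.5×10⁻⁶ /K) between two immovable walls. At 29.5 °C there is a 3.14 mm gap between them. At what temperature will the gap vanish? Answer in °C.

T = 75.5 °C

Gap closes when ΔL₁ + ΔL₂ = 3.14 mm = 3.14×10⁻³ m
(α₁L₁ + α₂L₂)ΔT = g
α₁L₁ + α₂L₂ = 9.46×10⁻⁶×2.478 + 27.5×10⁻⁶×1.631 = 6.829438×10⁻⁵ m/K
ΔT = 3.14×10⁻³ / 6.829438×10⁻⁵ = 45.977 K
T = 29.5 + 45.977 = 75.477 °C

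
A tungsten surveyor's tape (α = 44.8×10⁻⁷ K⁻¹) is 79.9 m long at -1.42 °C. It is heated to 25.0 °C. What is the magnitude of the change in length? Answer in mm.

ΔL = 9.46 mm

|ΔT| = |25.0 − (-1.42)| = 26.42 K
ΔL = αL₀ΔT = (44.8×10⁻⁷)(79.9)(26.42) = 9.46×10⁻³ m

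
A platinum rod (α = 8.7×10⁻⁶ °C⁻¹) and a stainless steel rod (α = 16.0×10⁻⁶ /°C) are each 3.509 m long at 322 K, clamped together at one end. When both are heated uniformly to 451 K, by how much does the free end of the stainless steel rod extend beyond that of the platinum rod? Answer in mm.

ΔT = 129 K
platinum: ΔL = 8.7×10⁻⁶ × 3.509 m × 129 = 3.9382×10⁻³ m = 3.9382 mm
stainless steel: ΔL = 16.0×10⁻⁶ × 3.509 m × 129 = 7.2426×10⁻³ m = 7.2426 mm
difference = 7.2426 − 3.9382 = 3.3044 mm

3.30 mm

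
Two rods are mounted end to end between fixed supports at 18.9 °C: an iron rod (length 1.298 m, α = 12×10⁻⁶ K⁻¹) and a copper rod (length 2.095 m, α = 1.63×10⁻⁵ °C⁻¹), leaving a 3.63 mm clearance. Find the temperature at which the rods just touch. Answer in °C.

T = 91.9 °C

Gap closes when ΔL₁ + ΔL₂ = 3.63 mm = 3.63×10⁻³ m
(α₁L₁ + α₂L₂)ΔT = g
α₁L₁ + α₂L₂ = 12×10⁻⁶×1.298 + 1.63×10⁻⁵×2.095 = 4.97245×10⁻⁵ m/K
ΔT = 3.63×10⁻³ / 4.97245×10⁻⁵ = 73.002 K
T = 18.9 + 73.002 = 91.902 °C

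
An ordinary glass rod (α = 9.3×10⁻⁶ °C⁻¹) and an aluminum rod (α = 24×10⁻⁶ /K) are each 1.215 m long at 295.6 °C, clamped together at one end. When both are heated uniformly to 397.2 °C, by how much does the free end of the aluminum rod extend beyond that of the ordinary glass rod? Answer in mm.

ΔT = 101.6 K
ordinary glass: ΔL = 9.3×10⁻⁶ × 1.215 m × 101.6 = 1.1480×10⁻³ m = 1.1480 mm
aluminum: ΔL = 24×10⁻⁶ × 1.215 m × 101.6 = 2.9627×10⁻³ m = 2.9627 mm
difference = 2.9627 − 1.1480 = 1.8147 mm

1.81 mm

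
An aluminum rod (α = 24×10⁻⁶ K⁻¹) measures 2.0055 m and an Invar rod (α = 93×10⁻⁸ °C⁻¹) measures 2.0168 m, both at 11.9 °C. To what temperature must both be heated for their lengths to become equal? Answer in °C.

T = 256.2 °C

Equal length when α₁L₁ΔT − α₂L₂ΔT = L₂ − L₁ = 1.13×10⁻² m
α₁L₁ = 4.8132×10⁻⁵, α₂L₂ = 1.875624×10⁻⁶ → Δ(αL) = 4.6256376×10⁻⁵ m/K
ΔT = 1.13×10⁻² / 4.6256376×10⁻⁵ = 244.291 K, so T = 11.9 + 244.291 = 256.191 °C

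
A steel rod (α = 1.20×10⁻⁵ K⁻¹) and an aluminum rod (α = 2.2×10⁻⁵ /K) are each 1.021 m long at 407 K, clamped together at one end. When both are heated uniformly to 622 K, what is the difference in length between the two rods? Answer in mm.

ΔT = 215 K
steel: ΔL = 1.20×10⁻⁵ × 1.021 m × 215 = 2.6342×10⁻³ m = 2.6342 mm
aluminum: ΔL = 2.2×10⁻⁵ × 1.021 m × 215 = 4.8293×10⁻³ m = 4.8293 mm
difference = 4.8293 − 2.6342 = 2.1951 mm

2.20 mm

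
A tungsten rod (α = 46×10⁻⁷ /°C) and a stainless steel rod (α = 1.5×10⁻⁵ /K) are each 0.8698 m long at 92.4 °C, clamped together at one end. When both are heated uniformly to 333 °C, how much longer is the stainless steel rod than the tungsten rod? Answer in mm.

ΔT = 240.6 K
tungsten: ΔL = 46×10⁻⁷ × 0.8698 m × 240.6 = 9.6266×10⁻⁴ m = 0.96266 mm
stainless steel: ΔL = 1.5×10⁻⁵ × 0.8698 m × 240.6 = 3.1391×10⁻³ m = 3.1391 mm
difference = 3.1391 − 0.96266 = 2.17644 mm

2.18 mm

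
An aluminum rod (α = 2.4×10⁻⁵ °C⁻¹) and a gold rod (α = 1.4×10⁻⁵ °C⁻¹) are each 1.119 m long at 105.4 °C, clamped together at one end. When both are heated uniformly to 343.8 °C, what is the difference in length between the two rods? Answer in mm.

2.67 mm

ΔT = 238.4 K
aluminum: ΔL = 2.4×10⁻⁵ × 1.119 m × 238.4 = 6.4025×10⁻³ m = 6.4025 mm
gold: ΔL = 1.4×10⁻⁵ × 1.119 m × 238.4 = 3.7348×10⁻³ m = 3.7348 mm
difference = 6.4025 − 3.7348 = 2.6677 mm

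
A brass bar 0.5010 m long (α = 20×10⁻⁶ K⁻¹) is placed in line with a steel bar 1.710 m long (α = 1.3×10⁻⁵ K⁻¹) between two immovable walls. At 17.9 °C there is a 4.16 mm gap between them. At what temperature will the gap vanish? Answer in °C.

Gap closes when ΔL₁ + ΔL₂ = 4.16 mm = 4.16×10⁻³ m
(α₁L₁ + α₂L₂)ΔT = g
α₁L₁ + α₂L₂ = 20×10⁻⁶×0.5010 + 1.3×10⁻⁵×1.710 = 3.225×10⁻⁵ m/K
ΔT = 4.16×10⁻³ / 3.225×10⁻⁵ = 128.99 K
T = 17.9 + 128.99 = 146.89 °C

T = 147 °C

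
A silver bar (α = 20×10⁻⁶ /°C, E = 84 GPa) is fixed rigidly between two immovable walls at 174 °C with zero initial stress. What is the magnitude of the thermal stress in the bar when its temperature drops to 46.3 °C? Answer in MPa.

σ = 215 MPa

Fully constrained: the free strain ε = αΔT is blocked, so σ = Eε = EαΔT.
|ΔT| = 127.7 K
σ = 84.0×10⁹ × 20×10⁻⁶ × 127.7 = 2.15×10⁸ Pa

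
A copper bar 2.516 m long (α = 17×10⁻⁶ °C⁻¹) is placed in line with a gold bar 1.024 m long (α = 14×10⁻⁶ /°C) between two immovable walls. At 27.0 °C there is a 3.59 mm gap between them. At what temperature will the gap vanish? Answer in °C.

T = 89.9 °C

α₁L₁ = 4.2772×10⁻⁵ m/K, α₂L₂ = 1.4336×10⁻⁵ m/K → total 5.7108×10⁻⁵ m/K
ΔT = g/(α₁L₁+α₂L₂) = 3.59×10⁻³ / 5.7108×10⁻⁵ = 62.863 K
T = 27.0 + 62.863 = 89.863 °C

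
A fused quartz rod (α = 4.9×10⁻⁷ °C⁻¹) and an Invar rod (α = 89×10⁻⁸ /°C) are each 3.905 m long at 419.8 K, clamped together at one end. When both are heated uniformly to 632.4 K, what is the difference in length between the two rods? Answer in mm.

0.332 mm

ΔT = 212.6 K
fused quartz: ΔL = 4.9×10⁻⁷ × 3.905 m × 212.6 = 4.0680×10⁻⁴ m = 0.40680 mm
Invar: ΔL = 89×10⁻⁸ × 3.905 m × 212.6 = 7.3888×10⁻⁴ m = 0.73888 mm
difference = 0.73888 − 0.40680 = 0.33208 mm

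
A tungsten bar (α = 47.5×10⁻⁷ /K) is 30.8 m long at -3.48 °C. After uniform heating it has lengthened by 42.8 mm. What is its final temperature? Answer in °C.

T = 289 °C

ΔL = αL₀ΔT ⇒ ΔT = ΔL / (αL₀)
ΔT = 42.8×10⁻³ m / (47.5×10⁻⁷ × 30.8 m) = 292.55 K
T = -3.48 + 292.55 = 289.07 °C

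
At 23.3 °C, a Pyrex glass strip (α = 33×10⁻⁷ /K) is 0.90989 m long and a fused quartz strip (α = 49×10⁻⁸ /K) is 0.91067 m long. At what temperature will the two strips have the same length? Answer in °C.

Equal length when α₁L₁ΔT − α₂L₂ΔT = L₂ − L₁ = 7.80×10⁻⁴ m
α₁L₁ = 3.002637×10⁻⁶, α₂L₂ = 4.462283×10⁻⁷ → Δ(αL) = 2.5564087×10⁻⁶ m/K
ΔT = 7.80×10⁻⁴ / 2.5564087×10⁻⁶ = 305.116 K, so T = 23.3 + 305.116 = 328.416 °C

T = 328.4 °C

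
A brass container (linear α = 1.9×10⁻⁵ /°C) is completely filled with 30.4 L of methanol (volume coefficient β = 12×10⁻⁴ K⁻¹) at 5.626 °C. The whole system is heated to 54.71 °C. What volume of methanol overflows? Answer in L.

The container also expands: β_container ≈ 3α = 5.7×10⁻⁵ /K
Net overflow = V₀(β_liq − 3α_cont)ΔT
β − 3α = 1.20×10⁻³ − 5.7×10⁻⁵ = 1.143×10⁻³ /K; ΔT = 49.084 K
ΔV = 30.4 × 1.143×10⁻³ × 49.084 = 1.71 L

1.71 L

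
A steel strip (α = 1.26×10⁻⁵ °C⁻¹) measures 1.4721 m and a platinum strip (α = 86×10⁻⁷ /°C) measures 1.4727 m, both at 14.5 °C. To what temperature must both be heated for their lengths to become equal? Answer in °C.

L₁(1 + α₁ΔT) = L₂(1 + α₂ΔT) ⇒ ΔT = (L₂ − L₁)/(α₁L₁ − α₂L₂)
L₂ − L₁ = 1.4727 − 1.4721 = 6.00×10⁻⁴ m
α₁L₁ − α₂L₂ = 1.26×10⁻⁵×1.4721 − 86×10⁻⁷×1.4727 = 5.88324×10⁻⁶ m/K
ΔT = 6.00×10⁻⁴ / 5.88324×10⁻⁶ = 101.985 K
T = 14.5 + 101.985 = 116.485 °C

T = 116.5 °C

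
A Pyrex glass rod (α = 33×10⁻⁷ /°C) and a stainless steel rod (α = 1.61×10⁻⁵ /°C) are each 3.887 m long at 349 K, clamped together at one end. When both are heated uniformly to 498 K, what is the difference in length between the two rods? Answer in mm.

ΔT = 149 K
Pyrex glass: ΔL = 33×10⁻⁷ × 3.887 m × 149 = 1.9112×10⁻³ m = 1.9112 mm
stainless steel: ΔL = 1.61×10⁻⁵ × 3.887 m × 149 = 9.3245×10⁻³ m = 9.3245 mm
difference = 9.3245 − 1.9112 = 7.4133 mm

7.41 mm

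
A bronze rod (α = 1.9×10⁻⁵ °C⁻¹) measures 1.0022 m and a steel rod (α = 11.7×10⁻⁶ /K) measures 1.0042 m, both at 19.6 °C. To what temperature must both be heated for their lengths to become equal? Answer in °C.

L₁(1 + α₁ΔT) = L₂(1 + α₂ΔT) ⇒ ΔT = (L₂ − L₁)/(α₁L₁ − α₂L₂)
L₂ − L₁ = 1.0042 − 1.0022 = 2.00×10⁻³ m
α₁L₁ − α₂L₂ = 1.9×10⁻⁵×1.0022 − 11.7×10⁻⁶×1.0042 = 7.29266×10⁻⁶ m/K
ΔT = 2.00×10⁻³ / 7.29266×10⁻⁶ = 274.248 K
T = 19.6 + 274.248 = 293.848 °C

T = 293.8 °C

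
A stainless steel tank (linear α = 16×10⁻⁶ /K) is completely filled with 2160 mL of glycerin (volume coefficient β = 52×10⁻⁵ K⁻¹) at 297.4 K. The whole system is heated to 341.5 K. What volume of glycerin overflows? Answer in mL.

The tank also expands: β_container ≈ 3α = 4.8×10⁻⁵ /K
Net overflow = V₀(β_liq − 3α_cont)ΔT
β − 3α = 5.20×10⁻⁴ − 4.8×10⁻⁵ = 4.72×10⁻⁴ /K; ΔT = 44.1 K
ΔV = 2160 × 4.72×10⁻⁴ × 44.1 = 45.0 mL

45.0 mL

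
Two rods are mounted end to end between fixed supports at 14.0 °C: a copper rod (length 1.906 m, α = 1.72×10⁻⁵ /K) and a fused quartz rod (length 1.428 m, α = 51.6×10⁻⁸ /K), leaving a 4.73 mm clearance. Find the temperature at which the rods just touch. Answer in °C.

Gap closes when ΔL₁ + ΔL₂ = 4.73 mm = 4.73×10⁻³ m
(α₁L₁ + α₂L₂)ΔT = g
α₁L₁ + α₂L₂ = 1.72×10⁻⁵×1.906 + 51.6×10⁻⁸×1.428 = 3.3520048×10⁻⁵ m/K
ΔT = 4.73×10⁻³ / 3.3520048×10⁻⁵ = 141.11 K
T = 14.0 + 141.11 = 155.11 °C

T = 155 °C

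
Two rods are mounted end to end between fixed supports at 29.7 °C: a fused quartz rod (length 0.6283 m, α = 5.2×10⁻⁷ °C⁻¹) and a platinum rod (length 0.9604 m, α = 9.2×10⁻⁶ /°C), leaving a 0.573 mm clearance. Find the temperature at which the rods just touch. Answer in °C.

Gap closes when ΔL₁ + ΔL₂ = 0.573 mm = 5.73×10⁻⁴ m
(α₁L₁ + α₂L₂)ΔT = g
α₁L₁ + α₂L₂ = 5.2×10⁻⁷×0.6283 + 9.2×10⁻⁶×0.9604 = 9.162396×10⁻⁶ m/K
ΔT = 5.73×10⁻⁴ / 9.162396×10⁻⁶ = 62.538 K
T = 29.7 + 62.538 = 92.238 °C

T = 92.2 °C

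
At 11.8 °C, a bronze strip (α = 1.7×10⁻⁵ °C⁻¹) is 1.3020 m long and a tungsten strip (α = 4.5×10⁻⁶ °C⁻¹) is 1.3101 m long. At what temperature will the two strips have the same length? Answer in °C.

L₁(1 + α₁ΔT) = L₂(1 + α₂ΔT) ⇒ ΔT = (L₂ − L₁)/(α₁L₁ − α₂L₂)
L₂ − L₁ = 1.3101 − 1.3020 = 8.10×10⁻³ m
α₁L₁ − α₂L₂ = 1.7×10⁻⁵×1.3020 − 4.5×10⁻⁶×1.3101 = 1.623855×10⁻⁵ m/K
ΔT = 8.10×10⁻³ / 1.623855×10⁻⁵ = 498.813 K
T = 11.8 + 498.813 = 510.613 °C

T = 510.6 °C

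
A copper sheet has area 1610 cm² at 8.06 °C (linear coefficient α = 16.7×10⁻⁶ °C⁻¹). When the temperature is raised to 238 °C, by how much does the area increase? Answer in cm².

ΔA = 12.4 cm²

Area coefficient ≈ 2α; |ΔT| = 229.94 K
ΔA = 2αA₀ΔT = 2(16.7×10⁻⁶)(1610)(229.94) = 12.4 cm²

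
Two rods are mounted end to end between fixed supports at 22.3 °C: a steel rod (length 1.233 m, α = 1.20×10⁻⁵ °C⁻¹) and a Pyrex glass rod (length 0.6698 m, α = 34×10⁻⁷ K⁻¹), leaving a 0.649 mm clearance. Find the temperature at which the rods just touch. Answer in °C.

T = 60.3 °C

α₁L₁ = 1.4796×10⁻⁵ m/K, α₂L₂ = 2.27732×10⁻⁶ m/K → total 1.707332×10⁻⁵ m/K
ΔT = g/(α₁L₁+α₂L₂) = 6.49×10⁻⁴ / 1.707332×10⁻⁵ = 38.013 K
T = 22.3 + 38.013 = 60.313 °C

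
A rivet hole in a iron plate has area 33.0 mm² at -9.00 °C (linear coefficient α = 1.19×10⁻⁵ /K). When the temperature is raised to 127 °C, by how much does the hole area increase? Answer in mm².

ΔA = 0.107 mm²

Area coefficient ≈ 2α; |ΔT| = 136.00 K
ΔA = 2αA₀ΔT = 2(1.19×10⁻⁵)(33.0)(136.00) = 0.107 mm²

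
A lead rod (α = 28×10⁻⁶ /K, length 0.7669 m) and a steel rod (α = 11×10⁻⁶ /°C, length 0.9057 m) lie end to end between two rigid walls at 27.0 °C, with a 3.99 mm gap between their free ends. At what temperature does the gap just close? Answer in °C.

Gap closes when ΔL₁ + ΔL₂ = 3.99 mm = 3.99×10⁻³ m
(α₁L₁ + α₂L₂)ΔT = g
α₁L₁ + α₂L₂ = 28×10⁻⁶×0.7669 + 11×10⁻⁶×0.9057 = 3.14359×10⁻⁵ m/K
ΔT = 3.99×10⁻³ / 3.14359×10⁻⁵ = 126.92 K
T = 27.0 + 126.92 = 153.92 °C

T = 154 °C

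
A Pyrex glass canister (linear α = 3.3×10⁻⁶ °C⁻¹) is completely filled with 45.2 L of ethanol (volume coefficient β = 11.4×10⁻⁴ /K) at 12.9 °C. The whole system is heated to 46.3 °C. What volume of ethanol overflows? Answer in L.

The canister also expands: β_container ≈ 3α = 9.9×10⁻⁶ /K
Net overflow = V₀(β_liq − 3α_cont)ΔT
β − 3α = 1.14×10⁻³ − 9.9×10⁻⁶ = 1.1301×10⁻³ /K; ΔT = 33.4 K
ΔV = 45.2 × 1.1301×10⁻³ × 33.4 = 1.71 L

1.71 L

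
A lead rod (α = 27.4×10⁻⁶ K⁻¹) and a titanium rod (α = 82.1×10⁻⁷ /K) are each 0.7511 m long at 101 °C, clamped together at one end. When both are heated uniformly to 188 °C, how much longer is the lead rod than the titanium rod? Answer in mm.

ΔT = 87 K
lead: ΔL = 27.4×10⁻⁶ × 0.7511 m × 87 = 1.7905×10⁻³ m = 1.7905 mm
titanium: ΔL = 82.1×10⁻⁷ × 0.7511 m × 87 = 5.3649×10⁻⁴ m = 0.53649 mm
difference = 1.7905 − 0.53649 = 1.25401 mm

1.25 mm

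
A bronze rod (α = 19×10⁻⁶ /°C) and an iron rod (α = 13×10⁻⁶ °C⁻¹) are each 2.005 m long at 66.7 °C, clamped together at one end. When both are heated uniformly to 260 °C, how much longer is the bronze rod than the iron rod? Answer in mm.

2.33 mm

ΔT = 193.3 K
bronze: ΔL = 19×10⁻⁶ × 2.005 m × 193.3 = 7.3638×10⁻³ m = 7.3638 mm
iron: ΔL = 13×10⁻⁶ × 2.005 m × 193.3 = 5.0384×10⁻³ m = 5.0384 mm
difference = 7.3638 − 5.0384 = 2.3254 mm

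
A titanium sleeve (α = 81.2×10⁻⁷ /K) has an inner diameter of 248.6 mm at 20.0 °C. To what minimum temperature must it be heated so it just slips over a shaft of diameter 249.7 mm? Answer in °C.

Required Δd = 249.7 − 248.6 = 1.1 mm
Δd = αd₀ΔT ⇒ ΔT = Δd/(αd₀) = 1.1 / (81.2×10⁻⁷ × 248.6) = 544.92 K
T_min = 20.0 + 544.92 = 564.92 °C

T = 565 °C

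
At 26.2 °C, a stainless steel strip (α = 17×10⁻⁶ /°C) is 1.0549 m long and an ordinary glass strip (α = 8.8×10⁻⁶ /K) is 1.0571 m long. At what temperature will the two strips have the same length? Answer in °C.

T = 281.1 °C

Equal length when α₁L₁ΔT − α₂L₂ΔT = L₂ − L₁ = 2.20×10⁻³ m
α₁L₁ = 1.79333×10⁻⁵, α₂L₂ = 9.30248×10⁻⁶ → Δ(αL) = 8.63082×10⁻⁶ m/K
ΔT = 2.20×10⁻³ / 8.63082×10⁻⁶ = 254.900 K, so T = 26.2 + 254.900 = 281.100 °C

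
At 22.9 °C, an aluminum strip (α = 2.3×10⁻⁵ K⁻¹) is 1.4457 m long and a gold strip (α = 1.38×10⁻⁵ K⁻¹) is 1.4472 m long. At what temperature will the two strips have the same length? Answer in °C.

Equal length when α₁L₁ΔT − α₂L₂ΔT = L₂ − L₁ = 1.50×10⁻³ m
α₁L₁ = 3.32511×10⁻⁵, α₂L₂ = 1.997136×10⁻⁵ → Δ(αL) = 1.327974×10⁻⁵ m/K
ΔT = 1.50×10⁻³ / 1.327974×10⁻⁵ = 112.954 K, so T = 22.9 + 112.954 = 135.854 °C

T = 135.9 °C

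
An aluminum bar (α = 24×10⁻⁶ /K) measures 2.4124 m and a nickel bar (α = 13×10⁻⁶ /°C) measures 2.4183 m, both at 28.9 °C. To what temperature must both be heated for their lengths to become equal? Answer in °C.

Equal length when α₁L₁ΔT − α₂L₂ΔT = L₂ − L₁ = 5.90×10⁻³ m
α₁L₁ = 5.78976×10⁻⁵, α₂L₂ = 3.14379×10⁻⁵ → Δ(αL) = 2.64597×10⁻⁵ m/K
ΔT = 5.90×10⁻³ / 2.64597×10⁻⁵ = 222.981 K, so T = 28.9 + 222.981 = 251.881 °C

T = 251.9 °C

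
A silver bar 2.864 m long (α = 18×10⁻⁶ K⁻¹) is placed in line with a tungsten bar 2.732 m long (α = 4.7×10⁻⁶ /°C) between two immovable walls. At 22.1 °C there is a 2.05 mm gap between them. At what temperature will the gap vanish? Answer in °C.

Gap closes when ΔL₁ + ΔL₂ = 2.05 mm = 2.05×10⁻³ m
(α₁L₁ + α₂L₂)ΔT = g
α₁L₁ + α₂L₂ = 18×10⁻⁶×2.864 + 4.7×10⁻⁶×2.732 = 6.43924×10⁻⁵ m/K
ΔT = 2.05×10⁻³ / 6.43924×10⁻⁵ = 31.836 K
T = 22.1 + 31.836 = 53.936 °C

T = 53.9 °C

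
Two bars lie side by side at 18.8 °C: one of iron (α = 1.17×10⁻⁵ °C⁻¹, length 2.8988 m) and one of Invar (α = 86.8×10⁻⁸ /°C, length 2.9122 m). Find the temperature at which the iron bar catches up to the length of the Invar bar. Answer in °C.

T = 445.7 °C

L₁(1 + α₁ΔT) = L₂(1 + α₂ΔT) ⇒ ΔT = (L₂ − L₁)/(α₁L₁ − α₂L₂)
L₂ − L₁ = 2.9122 − 2.8988 = 1.34×10⁻² m
α₁L₁ − α₂L₂ = 1.17×10⁻⁵×2.8988 − 86.8×10⁻⁸×2.9122 = 3.13881704×10⁻⁵ m/K
ΔT = 1.34×10⁻² / 3.13881704×10⁻⁵ = 426.912 K
T = 18.8 + 426.912 = 445.712 °C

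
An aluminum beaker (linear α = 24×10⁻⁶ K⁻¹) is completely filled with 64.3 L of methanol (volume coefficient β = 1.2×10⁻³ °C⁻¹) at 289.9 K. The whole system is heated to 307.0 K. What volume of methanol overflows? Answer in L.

The beaker also expands: β_container ≈ 3α = 7.2×10⁻⁵ /K
Net overflow = V₀(β_liq − 3α_cont)ΔT
β − 3α = 1.20×10⁻³ − 7.2×10⁻⁵ = 1.128×10⁻³ /K; ΔT = 17.1 K
ΔV = 64.3 × 1.128×10⁻³ × 17.1 = 1.24 L

1.24 L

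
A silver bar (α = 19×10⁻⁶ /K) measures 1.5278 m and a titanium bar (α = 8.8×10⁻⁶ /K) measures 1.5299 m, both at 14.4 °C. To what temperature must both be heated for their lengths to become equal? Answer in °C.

L₁(1 + α₁ΔT) = L₂(1 + α₂ΔT) ⇒ ΔT = (L₂ − L₁)/(α₁L₁ − α₂L₂)
L₂ − L₁ = 1.5299 − 1.5278 = 2.10×10⁻³ m
α₁L₁ − α₂L₂ = 19×10⁻⁶×1.5278 − 8.8×10⁻⁶×1.5299 = 1.556508×10⁻⁵ m/K
ΔT = 2.10×10⁻³ / 1.556508×10⁻⁵ = 134.917 K
T = 14.4 + 134.917 = 149.317 °C

T = 149.3 °C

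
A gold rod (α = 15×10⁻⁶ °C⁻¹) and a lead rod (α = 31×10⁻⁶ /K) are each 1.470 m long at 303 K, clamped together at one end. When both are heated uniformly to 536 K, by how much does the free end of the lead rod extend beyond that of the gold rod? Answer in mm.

5.48 mm

ΔT = 233 K
gold: ΔL = 15×10⁻⁶ × 1.470 m × 233 = 5.1376×10⁻³ m = 5.1376 mm
lead: ΔL = 31×10⁻⁶ × 1.470 m × 233 = 1.0618×10⁻² m = 10.618 mm
difference = 10.618 − 5.1376 = 5.4804 mm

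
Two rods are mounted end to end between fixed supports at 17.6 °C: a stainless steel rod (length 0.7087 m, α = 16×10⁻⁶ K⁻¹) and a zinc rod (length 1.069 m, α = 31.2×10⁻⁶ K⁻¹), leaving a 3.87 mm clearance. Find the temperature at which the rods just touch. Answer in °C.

α₁L₁ = 1.13392×10⁻⁵ m/K, α₂L₂ = 3.33528×10⁻⁵ m/K → total 4.4692×10⁻⁵ m/K
ΔT = g/(α₁L₁+α₂L₂) = 3.87×10⁻³ / 4.4692×10⁻⁵ = 86.59 K
T = 17.6 + 86.59 = 104.19 °C

T = 104 °C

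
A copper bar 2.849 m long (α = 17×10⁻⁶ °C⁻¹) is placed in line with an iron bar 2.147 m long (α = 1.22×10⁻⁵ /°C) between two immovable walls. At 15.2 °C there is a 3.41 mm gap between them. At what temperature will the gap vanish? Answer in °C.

α₁L₁ = 4.8433×10⁻⁵ m/K, α₂L₂ = 2.61934×10⁻⁵ m/K → total 7.46264×10⁻⁵ m/K
ΔT = g/(α₁L₁+α₂L₂) = 3.41×10⁻³ / 7.46264×10⁻⁵ = 45.694 K
T = 15.2 + 45.694 = 60.894 °C

T = 60.9 °C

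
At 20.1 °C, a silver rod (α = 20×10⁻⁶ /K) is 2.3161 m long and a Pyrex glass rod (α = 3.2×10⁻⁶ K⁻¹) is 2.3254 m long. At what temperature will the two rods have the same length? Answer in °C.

T = 259.3 °C

L₁(1 + α₁ΔT) = L₂(1 + α₂ΔT) ⇒ ΔT = (L₂ − L₁)/(α₁L₁ − α₂L₂)
L₂ − L₁ = 2.3254 − 2.3161 = 9.30×10⁻³ m
α₁L₁ − α₂L₂ = 20×10⁻⁶×2.3161 − 3.2×10⁻⁶×2.3254 = 3.888072×10⁻⁵ m/K
ΔT = 9.30×10⁻³ / 3.888072×10⁻⁵ = 239.193 K
T = 20.1 + 239.193 = 259.293 °C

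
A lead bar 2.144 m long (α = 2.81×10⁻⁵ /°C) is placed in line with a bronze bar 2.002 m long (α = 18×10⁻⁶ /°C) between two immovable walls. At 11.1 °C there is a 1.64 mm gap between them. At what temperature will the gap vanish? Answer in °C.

T = 28.1 °C

α₁L₁ = 6.02464×10⁻⁵ m/K, α₂L₂ = 3.6036×10⁻⁵ m/K → total 9.62824×10⁻⁵ m/K
ΔT = g/(α₁L₁+α₂L₂) = 1.64×10⁻³ / 9.62824×10⁻⁵ = 17.033 K
T = 11.1 + 17.033 = 28.133 °C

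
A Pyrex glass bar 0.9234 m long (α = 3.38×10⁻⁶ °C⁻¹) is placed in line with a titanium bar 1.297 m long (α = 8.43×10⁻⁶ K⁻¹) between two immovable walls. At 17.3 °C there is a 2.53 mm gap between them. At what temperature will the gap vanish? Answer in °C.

α₁L₁ = 3.121092×10⁻⁶ m/K, α₂L₂ = 1.093371×10⁻⁵ m/K → total 1.4054802×10⁻⁵ m/K
ΔT = g/(α₁L₁+α₂L₂) = 2.53×10⁻³ / 1.4054802×10⁻⁵ = 180.01 K
T = 17.3 + 180.01 = 197.31 °C

T = 197 °C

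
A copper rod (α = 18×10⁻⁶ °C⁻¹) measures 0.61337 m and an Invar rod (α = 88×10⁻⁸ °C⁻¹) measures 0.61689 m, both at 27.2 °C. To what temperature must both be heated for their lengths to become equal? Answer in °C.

L₁(1 + α₁ΔT) = L₂(1 + α₂ΔT) ⇒ ΔT = (L₂ − L₁)/(α₁L₁ − α₂L₂)
L₂ − L₁ = 0.61689 − 0.61337 = 3.52×10⁻³ m
α₁L₁ − α₂L₂ = 18×10⁻⁶×0.61337 − 88×10⁻⁸×0.61689 = 1.04977968×10⁻⁵ m/K
ΔT = 3.52×10⁻³ / 1.04977968×10⁻⁵ = 335.308 K
T = 27.2 + 335.308 = 362.508 °C

T = 362.5 °C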